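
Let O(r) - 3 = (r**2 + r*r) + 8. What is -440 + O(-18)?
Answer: 219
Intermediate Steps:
O(r) = 11 + 2*r**2 (O(r) = 3 + ((r**2 + r*r) + 8) = 3 + ((r**2 + r**2) + 8) = 3 + (2*r**2 + 8) = 3 + (8 + 2*r**2) = 11 + 2*r**2)
-440 + O(-18) = -440 + (11 + 2*(-18)**2) = -440 + (11 + 2*324) = -440 + (11 + 648) = -440 + 659 = 219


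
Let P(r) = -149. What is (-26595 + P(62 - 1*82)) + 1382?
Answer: -25362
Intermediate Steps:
(-26595 + P(62 - 1*82)) + 1382 = (-26595 - 149) + 1382 = -26744 + 1382 = -25362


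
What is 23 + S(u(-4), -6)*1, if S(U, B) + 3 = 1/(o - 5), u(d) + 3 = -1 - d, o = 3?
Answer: 39/2 ≈ 19.500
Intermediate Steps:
u(d) = -4 - d (u(d) = -3 + (-1 - d) = -4 - d)
S(U, B) = -7/2 (S(U, B) = -3 + 1/(3 - 5) = -3 + 1/(-2) = -3 - ½ = -7/2)
23 + S(u(-4), -6)*1 = 23 - 7/2*1 = 23 - 7/2 = 39/2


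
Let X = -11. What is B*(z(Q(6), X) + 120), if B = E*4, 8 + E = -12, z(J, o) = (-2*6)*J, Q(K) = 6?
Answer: -3840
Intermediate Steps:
z(J, o) = -12*J
E = -20 (E = -8 - 12 = -20)
B = -80 (B = -20*4 = -80)
B*(z(Q(6), X) + 120) = -80*(-12*6 + 120) = -80*(-72 + 120) = -80*48 = -3840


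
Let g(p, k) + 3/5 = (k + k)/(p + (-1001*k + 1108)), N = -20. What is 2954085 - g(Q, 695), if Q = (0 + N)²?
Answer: 10253439108986/3470935 ≈ 2.9541e+6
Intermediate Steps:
Q = 400 (Q = (0 - 20)² = (-20)² = 400)
g(p, k) = -⅗ + 2*k/(1108 + p - 1001*k) (g(p, k) = -⅗ + (k + k)/(p + (-1001*k + 1108)) = -⅗ + (2*k)/(p + (1108 - 1001*k)) = -⅗ + (2*k)/(1108 + p - 1001*k) = -⅗ + 2*k/(1108 + p - 1001*k))
2954085 - g(Q, 695) = 2954085 - (-3324 - 3*400 + 3013*695)/(5*(1108 + 400 - 1001*695)) = 2954085 - (-3324 - 1200 + 2094035)/(5*(1108 + 400 - 695695)) = 2954085 - 2089511/(5*(-694187)) = 2954085 - (-1)*2089511/(5*694187) = 2954085 - 1*(-2089511/3470935) = 2954085 + 2089511/3470935 = 10253439108986/3470935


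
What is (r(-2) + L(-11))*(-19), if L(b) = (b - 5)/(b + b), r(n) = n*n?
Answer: -988/11 ≈ -89.818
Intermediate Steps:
r(n) = n**2
L(b) = (-5 + b)/(2*b) (L(b) = (-5 + b)/((2*b)) = (-5 + b)*(1/(2*b)) = (-5 + b)/(2*b))
(r(-2) + L(-11))*(-19) = ((-2)**2 + (1/2)*(-5 - 11)/(-11))*(-19) = (4 + (1/2)*(-1/11)*(-16))*(-19) = (4 + 8/11)*(-19) = (52/11)*(-19) = -988/11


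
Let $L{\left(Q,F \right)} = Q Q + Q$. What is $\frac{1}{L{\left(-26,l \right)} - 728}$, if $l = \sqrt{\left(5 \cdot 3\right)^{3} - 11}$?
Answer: $- \frac{1}{78} \approx -0.012821$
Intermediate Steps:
$l = 58$ ($l = \sqrt{15^{3} - 11} = \sqrt{3375 - 11} = \sqrt{3364} = 58$)
$L{\left(Q,F \right)} = Q + Q^{2}$ ($L{\left(Q,F \right)} = Q^{2} + Q = Q + Q^{2}$)
$\frac{1}{L{\left(-26,l \right)} - 728} = \frac{1}{- 26 \left(1 - 26\right) - 728} = \frac{1}{\left(-26\right) \left(-25\right) - 728} = \frac{1}{650 - 728} = \frac{1}{-78} = - \frac{1}{78}$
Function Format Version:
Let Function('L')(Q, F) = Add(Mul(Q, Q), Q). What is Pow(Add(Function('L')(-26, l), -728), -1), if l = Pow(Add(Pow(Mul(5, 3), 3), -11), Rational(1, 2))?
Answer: Rational(-1, 78) ≈ -0.012821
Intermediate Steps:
l = 58 (l = Pow(Add(Pow(15, 3), -11), Rational(1, 2)) = Pow(Add(3375, -11), Rational(1, 2)) = Pow(3364, Rational(1, 2)) = 58)
Function('L')(Q, F) = Add(Q, Pow(Q, 2)) (Function('L')(Q, F) = Add(Pow(Q, 2), Q) = Add(Q, Pow(Q, 2)))
Pow(Add(Function('L')(-26, l), -728), -1) = Pow(Add(Mul(-26, Add(1, -26)), -728), -1) = Pow(Add(Mul(-26, -25), -728), -1) = Pow(Add(650, -728), -1) = Pow(-78, -1) = Rational(-1, 78)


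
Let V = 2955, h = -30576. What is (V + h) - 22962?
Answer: -50583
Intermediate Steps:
(V + h) - 22962 = (2955 - 30576) - 22962 = -27621 - 22962 = -50583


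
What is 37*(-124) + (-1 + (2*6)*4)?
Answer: -4541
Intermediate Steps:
37*(-124) + (-1 + (2*6)*4) = -4588 + (-1 + 12*4) = -4588 + (-1 + 48) = -4588 + 47 = -4541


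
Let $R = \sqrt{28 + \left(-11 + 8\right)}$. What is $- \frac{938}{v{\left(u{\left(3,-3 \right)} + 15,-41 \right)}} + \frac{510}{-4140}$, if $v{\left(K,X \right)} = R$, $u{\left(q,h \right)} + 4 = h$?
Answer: $- \frac{129529}{690} \approx -187.72$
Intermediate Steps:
$u{\left(q,h \right)} = -4 + h$
$R = 5$ ($R = \sqrt{28 - 3} = \sqrt{25} = 5$)
$v{\left(K,X \right)} = 5$
$- \frac{938}{v{\left(u{\left(3,-3 \right)} + 15,-41 \right)}} + \frac{510}{-4140} = - \frac{938}{5} + \frac{510}{-4140} = \left(-938\right) \frac{1}{5} + 510 \left(- \frac{1}{4140}\right) = - \frac{938}{5} - \frac{17}{138} = - \frac{129529}{690}$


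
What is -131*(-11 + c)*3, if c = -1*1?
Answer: 4716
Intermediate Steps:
c = -1
-131*(-11 + c)*3 = -131*(-11 - 1)*3 = -(-1572)*3 = -131*(-36) = 4716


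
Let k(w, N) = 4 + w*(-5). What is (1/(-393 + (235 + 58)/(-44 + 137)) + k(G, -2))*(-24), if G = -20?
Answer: -11311593/4532 ≈ -2495.9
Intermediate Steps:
k(w, N) = 4 - 5*w
(1/(-393 + (235 + 58)/(-44 + 137)) + k(G, -2))*(-24) = (1/(-393 + (235 + 58)/(-44 + 137)) + (4 - 5*(-20)))*(-24) = (1/(-393 + 293/93) + (4 + 100))*(-24) = (1/(-393 + 293*(1/93)) + 104)*(-24) = (1/(-393 + 293/93) + 104)*(-24) = (1/(-36256/93) + 104)*(-24) = (-93/36256 + 104)*(-24) = (3770531/36256)*(-24) = -11311593/4532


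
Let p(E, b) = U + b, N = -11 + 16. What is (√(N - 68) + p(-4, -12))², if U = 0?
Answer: 81 - 72*I*√7 ≈ 81.0 - 190.49*I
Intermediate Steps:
N = 5
p(E, b) = b (p(E, b) = 0 + b = b)
(√(N - 68) + p(-4, -12))² = (√(5 - 68) - 12)² = (√(-63) - 12)² = (3*I*√7 - 12)² = (-12 + 3*I*√7)²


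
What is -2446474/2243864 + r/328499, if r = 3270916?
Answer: 3267913198449/368553540068 ≈ 8.8669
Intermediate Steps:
-2446474/2243864 + r/328499 = -2446474/2243864 + 3270916/328499 = -2446474*1/2243864 + 3270916*(1/328499) = -1223237/1121932 + 3270916/328499 = 3267913198449/368553540068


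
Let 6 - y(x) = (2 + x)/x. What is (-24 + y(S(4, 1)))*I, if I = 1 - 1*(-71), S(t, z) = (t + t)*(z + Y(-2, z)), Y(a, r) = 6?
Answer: -9594/7 ≈ -1370.6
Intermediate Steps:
S(t, z) = 2*t*(6 + z) (S(t, z) = (t + t)*(z + 6) = (2*t)*(6 + z) = 2*t*(6 + z))
y(x) = 6 - (2 + x)/x
I = 72 (I = 1 + 71 = 72)
(-24 + y(S(4, 1)))*I = (-24 + (5 - 2*1/(8*(6 + 1))))*72 = (-24 + (5 - 2/(2*4*7)))*72 = (-24 + (5 - 2/56))*72 = (-24 + (5 - 2*1/56))*72 = (-24 + (5 - 1/28))*72 = (-24 + 139/28)*72 = -533/28*72 = -9594/7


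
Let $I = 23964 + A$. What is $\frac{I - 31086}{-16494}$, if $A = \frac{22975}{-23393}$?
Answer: $\frac{166627921}{385844142} \approx 0.43185$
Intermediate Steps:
$A = - \frac{22975}{23393}$ ($A = 22975 \left(- \frac{1}{23393}\right) = - \frac{22975}{23393} \approx -0.98213$)
$I = \frac{560566877}{23393}$ ($I = 23964 - \frac{22975}{23393} = \frac{560566877}{23393} \approx 23963.0$)
$\frac{I - 31086}{-16494} = \frac{\frac{560566877}{23393} - 31086}{-16494} = \left(\frac{560566877}{23393} - 31086\right) \left(- \frac{1}{16494}\right) = \left(- \frac{166627921}{23393}\right) \left(- \frac{1}{16494}\right) = \frac{166627921}{385844142}$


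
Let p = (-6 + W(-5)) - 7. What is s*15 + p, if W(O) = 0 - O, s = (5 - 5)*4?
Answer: -8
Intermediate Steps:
s = 0 (s = 0*4 = 0)
W(O) = -O
p = -8 (p = (-6 - 1*(-5)) - 7 = (-6 + 5) - 7 = -1 - 7 = -8)
s*15 + p = 0*15 - 8 = 0 - 8 = -8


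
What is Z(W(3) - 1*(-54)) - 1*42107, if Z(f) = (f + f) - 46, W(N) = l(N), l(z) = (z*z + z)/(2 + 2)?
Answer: -42039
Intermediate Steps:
l(z) = z/4 + z**2/4 (l(z) = (z**2 + z)/4 = (z + z**2)*(1/4) = z/4 + z**2/4)
W(N) = N*(1 + N)/4
Z(f) = -46 + 2*f (Z(f) = 2*f - 46 = -46 + 2*f)
Z(W(3) - 1*(-54)) - 1*42107 = (-46 + 2*((1/4)*3*(1 + 3) - 1*(-54))) - 1*42107 = (-46 + 2*((1/4)*3*4 + 54)) - 42107 = (-46 + 2*(3 + 54)) - 42107 = (-46 + 2*57) - 42107 = (-46 + 114) - 42107 = 68 - 42107 = -42039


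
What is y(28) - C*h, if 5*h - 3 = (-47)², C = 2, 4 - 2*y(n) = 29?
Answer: -8973/10 ≈ -897.30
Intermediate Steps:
y(n) = -25/2 (y(n) = 2 - ½*29 = 2 - 29/2 = -25/2)
h = 2212/5 (h = ⅗ + (⅕)*(-47)² = ⅗ + (⅕)*2209 = ⅗ + 2209/5 = 2212/5 ≈ 442.40)
y(28) - C*h = -25/2 - 2*2212/5 = -25/2 - 1*4424/5 = -25/2 - 4424/5 = -8973/10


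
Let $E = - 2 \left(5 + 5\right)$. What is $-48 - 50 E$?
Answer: $952$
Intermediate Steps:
$E = -20$ ($E = \left(-2\right) 10 = -20$)
$-48 - 50 E = -48 - -1000 = -48 + 1000 = 952$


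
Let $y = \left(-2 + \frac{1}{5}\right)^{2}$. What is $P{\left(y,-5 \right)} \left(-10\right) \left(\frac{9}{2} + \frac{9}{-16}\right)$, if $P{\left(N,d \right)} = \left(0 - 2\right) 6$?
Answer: $\frac{945}{2} \approx 472.5$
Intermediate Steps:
$y = \frac{81}{25}$ ($y = \left(-2 + \frac{1}{5}\right)^{2} = \left(- \frac{9}{5}\right)^{2} = \frac{81}{25} \approx 3.24$)
$P{\left(N,d \right)} = -12$ ($P{\left(N,d \right)} = \left(-2\right) 6 = -12$)
$P{\left(y,-5 \right)} \left(-10\right) \left(\frac{9}{2} + \frac{9}{-16}\right) = \left(-12\right) \left(-10\right) \left(\frac{9}{2} + \frac{9}{-16}\right) = 120 \left(9 \cdot \frac{1}{2} + 9 \left(- \frac{1}{16}\right)\right) = 120 \left(\frac{9}{2} - \frac{9}{16}\right) = 120 \cdot \frac{63}{16} = \frac{945}{2}$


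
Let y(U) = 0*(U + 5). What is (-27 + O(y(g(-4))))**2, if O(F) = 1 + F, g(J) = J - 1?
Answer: 676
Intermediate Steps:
g(J) = -1 + J
y(U) = 0 (y(U) = 0*(5 + U) = 0)
(-27 + O(y(g(-4))))**2 = (-27 + (1 + 0))**2 = (-27 + 1)**2 = (-26)**2 = 676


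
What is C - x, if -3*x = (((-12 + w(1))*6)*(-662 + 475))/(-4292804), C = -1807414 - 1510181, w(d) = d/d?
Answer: -7120892545247/2146402 ≈ -3.3176e+6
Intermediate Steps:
w(d) = 1
C = -3317595
x = 2057/2146402 (x = -((-12 + 1)*6)*(-662 + 475)/(3*(-4292804)) = --11*6*(-187)*(-1)/(3*4292804) = -(-66*(-187))*(-1)/(3*4292804) = -4114*(-1)/4292804 = -⅓*(-6171/2146402) = 2057/2146402 ≈ 0.00095835)
C - x = -3317595 - 1*2057/2146402 = -3317595 - 2057/2146402 = -7120892545247/2146402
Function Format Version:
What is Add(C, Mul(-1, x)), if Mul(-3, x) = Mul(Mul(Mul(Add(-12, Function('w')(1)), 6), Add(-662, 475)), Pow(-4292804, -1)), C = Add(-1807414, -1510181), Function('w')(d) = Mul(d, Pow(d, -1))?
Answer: Rational(-7120892545247, 2146402) ≈ -3.3176e+6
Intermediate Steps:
Function('w')(d) = 1
C = -3317595
x = Rational(2057, 2146402) (x = Mul(Rational(-1, 3), Mul(Mul(Mul(Add(-12, 1), 6), Add(-662, 475)), Pow(-4292804, -1))) = Mul(Rational(-1, 3), Mul(Mul(Mul(-11, 6), -187), Rational(-1, 4292804))) = Mul(Rational(-1, 3), Mul(Mul(-66, -187), Rational(-1, 4292804))) = Mul(Rational(-1, 3), Mul(12342, Rational(-1, 4292804))) = Mul(Rational(-1, 3), Rational(-6171, 2146402)) = Rational(2057, 2146402) ≈ 0.00095835)
Add(C, Mul(-1, x)) = Add(-3317595, Mul(-1, Rational(2057, 2146402))) = Add(-3317595, Rational(-2057, 2146402)) = Rational(-7120892545247, 2146402)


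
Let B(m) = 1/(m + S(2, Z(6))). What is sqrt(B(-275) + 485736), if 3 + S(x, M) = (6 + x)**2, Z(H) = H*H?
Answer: sqrt(22244765642)/214 ≈ 696.95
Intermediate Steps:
Z(H) = H**2
S(x, M) = -3 + (6 + x)**2
B(m) = 1/(61 + m) (B(m) = 1/(m + (-3 + (6 + 2)**2)) = 1/(m + (-3 + 8**2)) = 1/(m + (-3 + 64)) = 1/(m + 61) = 1/(61 + m))
sqrt(B(-275) + 485736) = sqrt(1/(61 - 275) + 485736) = sqrt(1/(-214) + 485736) = sqrt(-1/214 + 485736) = sqrt(103947503/214) = sqrt(22244765642)/214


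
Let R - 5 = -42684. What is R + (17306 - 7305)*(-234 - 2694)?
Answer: -29325607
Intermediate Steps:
R = -42679 (R = 5 - 42684 = -42679)
R + (17306 - 7305)*(-234 - 2694) = -42679 + (17306 - 7305)*(-234 - 2694) = -42679 + 10001*(-2928) = -42679 - 29282928 = -29325607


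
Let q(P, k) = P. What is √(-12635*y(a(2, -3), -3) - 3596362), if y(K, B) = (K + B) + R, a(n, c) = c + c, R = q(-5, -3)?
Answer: 4*I*√213717 ≈ 1849.2*I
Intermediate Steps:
R = -5
a(n, c) = 2*c
y(K, B) = -5 + B + K (y(K, B) = (K + B) - 5 = (B + K) - 5 = -5 + B + K)
√(-12635*y(a(2, -3), -3) - 3596362) = √(-12635*(-5 - 3 + 2*(-3)) - 3596362) = √(-12635*(-5 - 3 - 6) - 3596362) = √(-12635*(-14) - 3596362) = √(176890 - 3596362) = √(-3419472) = 4*I*√213717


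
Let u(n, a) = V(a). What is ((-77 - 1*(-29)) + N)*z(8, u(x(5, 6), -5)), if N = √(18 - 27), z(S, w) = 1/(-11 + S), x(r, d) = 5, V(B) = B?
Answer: 16 - I ≈ 16.0 - 1.0*I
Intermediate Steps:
u(n, a) = a
N = 3*I (N = √(-9) = 3*I ≈ 3.0*I)
((-77 - 1*(-29)) + N)*z(8, u(x(5, 6), -5)) = ((-77 - 1*(-29)) + 3*I)/(-11 + 8) = ((-77 + 29) + 3*I)/(-3) = (-48 + 3*I)*(-⅓) = 16 - I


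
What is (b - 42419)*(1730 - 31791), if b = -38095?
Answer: 2420331354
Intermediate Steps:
(b - 42419)*(1730 - 31791) = (-38095 - 42419)*(1730 - 31791) = -80514*(-30061) = 2420331354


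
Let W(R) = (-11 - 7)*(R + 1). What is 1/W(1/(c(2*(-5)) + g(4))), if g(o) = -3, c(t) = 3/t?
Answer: -11/138 ≈ -0.079710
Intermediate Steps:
W(R) = -18 - 18*R (W(R) = -18*(1 + R) = -18 - 18*R)
1/W(1/(c(2*(-5)) + g(4))) = 1/(-18 - 18/(3/((2*(-5))) - 3)) = 1/(-18 - 18/(3/(-10) - 3)) = 1/(-18 - 18/(3*(-⅒) - 3)) = 1/(-18 - 18/(-3/10 - 3)) = 1/(-18 - 18/(-33/10)) = 1/(-18 - 18*(-10/33)) = 1/(-18 + 60/11) = 1/(-138/11) = -11/138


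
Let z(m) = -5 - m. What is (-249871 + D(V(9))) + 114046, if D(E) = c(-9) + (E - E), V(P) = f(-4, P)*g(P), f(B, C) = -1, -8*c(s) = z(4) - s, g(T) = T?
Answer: -135825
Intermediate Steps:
c(s) = 9/8 + s/8 (c(s) = -((-5 - 1*4) - s)/8 = -((-5 - 4) - s)/8 = -(-9 - s)/8 = 9/8 + s/8)
V(P) = -P
D(E) = 0 (D(E) = (9/8 + (⅛)*(-9)) + (E - E) = (9/8 - 9/8) + 0 = 0 + 0 = 0)
(-249871 + D(V(9))) + 114046 = (-249871 + 0) + 114046 = -249871 + 114046 = -135825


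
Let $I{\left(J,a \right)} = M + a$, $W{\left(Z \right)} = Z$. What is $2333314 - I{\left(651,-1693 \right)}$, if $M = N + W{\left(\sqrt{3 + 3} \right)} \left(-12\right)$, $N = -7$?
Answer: $2335014 + 12 \sqrt{6} \approx 2.335 \cdot 10^{6}$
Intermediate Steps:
$M = -7 - 12 \sqrt{6}$ ($M = -7 + \sqrt{3 + 3} \left(-12\right) = -7 + \sqrt{6} \left(-12\right) = -7 - 12 \sqrt{6} \approx -36.394$)
$I{\left(J,a \right)} = -7 + a - 12 \sqrt{6}$ ($I{\left(J,a \right)} = \left(-7 - 12 \sqrt{6}\right) + a = -7 + a - 12 \sqrt{6}$)
$2333314 - I{\left(651,-1693 \right)} = 2333314 - \left(-7 - 1693 - 12 \sqrt{6}\right) = 2333314 - \left(-1700 - 12 \sqrt{6}\right) = 2333314 + \left(1700 + 12 \sqrt{6}\right) = 2335014 + 12 \sqrt{6}$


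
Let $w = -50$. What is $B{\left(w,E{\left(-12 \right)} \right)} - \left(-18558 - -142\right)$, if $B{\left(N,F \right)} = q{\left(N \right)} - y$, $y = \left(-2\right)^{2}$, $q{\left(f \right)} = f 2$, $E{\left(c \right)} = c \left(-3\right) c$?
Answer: $18312$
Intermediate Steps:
$E{\left(c \right)} = - 3 c^{2}$ ($E{\left(c \right)} = - 3 c c = - 3 c^{2}$)
$q{\left(f \right)} = 2 f$
$y = 4$
$B{\left(N,F \right)} = -4 + 2 N$ ($B{\left(N,F \right)} = 2 N - 4 = -4 + 2 N$)
$B{\left(w,E{\left(-12 \right)} \right)} - \left(-18558 - -142\right) = \left(-4 + 2 \left(-50\right)\right) - \left(-18558 - -142\right) = \left(-4 - 100\right) - \left(-18558 + 142\right) = -104 - -18416 = -104 + 18416 = 18312$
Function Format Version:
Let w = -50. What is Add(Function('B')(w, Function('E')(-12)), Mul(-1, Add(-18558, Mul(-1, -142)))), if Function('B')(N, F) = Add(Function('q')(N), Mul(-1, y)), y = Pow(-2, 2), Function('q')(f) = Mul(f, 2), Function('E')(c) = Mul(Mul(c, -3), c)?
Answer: 18312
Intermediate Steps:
Function('E')(c) = Mul(-3, Pow(c, 2)) (Function('E')(c) = Mul(Mul(-3, c), c) = Mul(-3, Pow(c, 2)))
Function('q')(f) = Mul(2, f)
y = 4
Function('B')(N, F) = Add(-4, Mul(2, N)) (Function('B')(N, F) = Add(Mul(2, N), Mul(-1, 4)) = Add(Mul(2, N), -4) = Add(-4, Mul(2, N)))
Add(Function('B')(w, Function('E')(-12)), Mul(-1, Add(-18558, Mul(-1, -142)))) = Add(Add(-4, Mul(2, -50)), Mul(-1, Add(-18558, Mul(-1, -142)))) = Add(Add(-4, -100), Mul(-1, Add(-18558, 142))) = Add(-104, Mul(-1, -18416)) = Add(-104, 18416) = 18312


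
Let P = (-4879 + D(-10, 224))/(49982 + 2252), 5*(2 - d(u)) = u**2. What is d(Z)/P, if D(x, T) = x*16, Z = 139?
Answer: 1008690774/25195 ≈ 40035.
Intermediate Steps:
D(x, T) = 16*x
d(u) = 2 - u**2/5
P = -5039/52234 (P = (-4879 + 16*(-10))/(49982 + 2252) = (-4879 - 160)/52234 = -5039*1/52234 = -5039/52234 ≈ -0.096470)
d(Z)/P = (2 - 1/5*139**2)/(-5039/52234) = (2 - 1/5*19321)*(-52234/5039) = (2 - 19321/5)*(-52234/5039) = -19311/5*(-52234/5039) = 1008690774/25195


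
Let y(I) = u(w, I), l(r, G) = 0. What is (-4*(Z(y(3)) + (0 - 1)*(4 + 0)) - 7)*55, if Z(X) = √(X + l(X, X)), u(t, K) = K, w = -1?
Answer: 495 - 220*√3 ≈ 113.95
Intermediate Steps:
y(I) = I
Z(X) = √X (Z(X) = √(X + 0) = √X)
(-4*(Z(y(3)) + (0 - 1)*(4 + 0)) - 7)*55 = (-4*(√3 + (0 - 1)*(4 + 0)) - 7)*55 = (-4*(√3 - 1*4) - 7)*55 = (-4*(√3 - 4) - 7)*55 = (-4*(-4 + √3) - 7)*55 = ((16 - 4*√3) - 7)*55 = (9 - 4*√3)*55 = 495 - 220*√3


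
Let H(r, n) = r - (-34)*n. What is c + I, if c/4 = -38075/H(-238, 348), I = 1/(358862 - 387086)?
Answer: -2149263397/163614528 ≈ -13.136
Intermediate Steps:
H(r, n) = r + 34*n
I = -1/28224 (I = 1/(-28224) = -1/28224 ≈ -3.5431e-5)
c = -76150/5797 (c = 4*(-38075/(-238 + 34*348)) = 4*(-38075/(-238 + 11832)) = 4*(-38075/11594) = -76150/5797 ≈ -13.136)
c + I = -76150/5797 - 1/28224 = -2149263397/163614528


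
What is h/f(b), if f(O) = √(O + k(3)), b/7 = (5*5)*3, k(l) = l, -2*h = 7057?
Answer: -7057*√33/264 ≈ -153.56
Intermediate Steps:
h = -7057/2 (h = -½*7057 = -7057/2 ≈ -3528.5)
b = 525 (b = 7*((5*5)*3) = 7*(25*3) = 7*75 = 525)
f(O) = √(3 + O) (f(O) = √(O + 3) = √(3 + O))
h/f(b) = -7057/(2*√(3 + 525)) = -7057*√33/132/2 = -7057*√33/264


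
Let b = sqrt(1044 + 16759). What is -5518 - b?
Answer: -5518 - sqrt(17803) ≈ -5651.4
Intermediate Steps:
b = sqrt(17803) ≈ 133.43
-5518 - b = -5518 - sqrt(17803)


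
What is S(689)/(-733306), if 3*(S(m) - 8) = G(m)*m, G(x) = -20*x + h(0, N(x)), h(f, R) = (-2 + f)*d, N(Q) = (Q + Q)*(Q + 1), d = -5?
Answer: 225893/52379 ≈ 4.3127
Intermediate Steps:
N(Q) = 2*Q*(1 + Q) (N(Q) = (2*Q)*(1 + Q) = 2*Q*(1 + Q))
h(f, R) = 10 - 5*f (h(f, R) = (-2 + f)*(-5) = 10 - 5*f)
G(x) = 10 - 20*x (G(x) = -20*x + (10 - 5*0) = -20*x + (10 + 0) = -20*x + 10 = 10 - 20*x)
S(m) = 8 + m*(10 - 20*m)/3 (S(m) = 8 + ((10 - 20*m)*m)/3 = 8 + (m*(10 - 20*m))/3 = 8 + m*(10 - 20*m)/3)
S(689)/(-733306) = (8 - 10/3*689*(-1 + 2*689))/(-733306) = (8 - 10/3*689*(-1 + 1378))*(-1/733306) = (8 - 10/3*689*1377)*(-1/733306) = (8 - 3162510)*(-1/733306) = -3162502*(-1/733306) = 225893/52379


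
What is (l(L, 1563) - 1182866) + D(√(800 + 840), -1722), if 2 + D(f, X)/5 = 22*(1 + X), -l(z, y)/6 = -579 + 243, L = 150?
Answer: -1370170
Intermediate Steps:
l(z, y) = 2016 (l(z, y) = -6*(-579 + 243) = -6*(-336) = 2016)
D(f, X) = 100 + 110*X (D(f, X) = -10 + 5*(22*(1 + X)) = -10 + 5*(22 + 22*X) = -10 + (110 + 110*X) = 100 + 110*X)
(l(L, 1563) - 1182866) + D(√(800 + 840), -1722) = (2016 - 1182866) + (100 + 110*(-1722)) = -1180850 + (100 - 189420) = -1180850 - 189320 = -1370170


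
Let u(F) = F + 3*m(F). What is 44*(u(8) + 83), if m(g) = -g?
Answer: 2948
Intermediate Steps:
u(F) = -2*F (u(F) = F + 3*(-F) = F - 3*F = -2*F)
44*(u(8) + 83) = 44*(-2*8 + 83) = 44*(-16 + 83) = 44*67 = 2948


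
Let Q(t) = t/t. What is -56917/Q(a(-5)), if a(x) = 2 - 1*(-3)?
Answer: -56917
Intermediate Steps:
a(x) = 5 (a(x) = 2 + 3 = 5)
Q(t) = 1
-56917/Q(a(-5)) = -56917/1 = -56917*1 = -56917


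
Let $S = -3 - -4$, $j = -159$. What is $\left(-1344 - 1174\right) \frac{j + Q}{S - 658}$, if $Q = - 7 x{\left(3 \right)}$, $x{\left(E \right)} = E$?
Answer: $- \frac{50360}{73} \approx -689.86$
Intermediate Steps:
$S = 1$ ($S = -3 + 4 = 1$)
$Q = -21$ ($Q = \left(-7\right) 3 = -21$)
$\left(-1344 - 1174\right) \frac{j + Q}{S - 658} = \left(-1344 - 1174\right) \frac{-159 - 21}{1 - 658} = - 2518 \left(- \frac{180}{-657}\right) = - 2518 \left(\left(-180\right) \left(- \frac{1}{657}\right)\right) = \left(-2518\right) \frac{20}{73} = - \frac{50360}{73}$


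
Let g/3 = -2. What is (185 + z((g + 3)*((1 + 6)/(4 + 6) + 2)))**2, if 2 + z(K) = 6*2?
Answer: 38025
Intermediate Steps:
g = -6 (g = 3*(-2) = -6)
z(K) = 10 (z(K) = -2 + 6*2 = -2 + 12 = 10)
(185 + z((g + 3)*((1 + 6)/(4 + 6) + 2)))**2 = (185 + 10)**2 = 195**2 = 38025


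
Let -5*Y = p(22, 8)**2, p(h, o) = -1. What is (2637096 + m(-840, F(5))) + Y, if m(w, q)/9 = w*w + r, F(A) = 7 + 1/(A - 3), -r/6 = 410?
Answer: 44826779/5 ≈ 8.9654e+6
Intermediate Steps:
r = -2460 (r = -6*410 = -2460)
F(A) = 7 + 1/(-3 + A)
m(w, q) = -22140 + 9*w**2 (m(w, q) = 9*(w*w - 2460) = 9*(w**2 - 2460) = 9*(-2460 + w**2) = -22140 + 9*w**2)
Y = -1/5 (Y = -1/5*(-1)**2 = -1/5*1 = -1/5 ≈ -0.20000)
(2637096 + m(-840, F(5))) + Y = (2637096 + (-22140 + 9*(-840)**2)) - 1/5 = (2637096 + (-22140 + 9*705600)) - 1/5 = (2637096 + (-22140 + 6350400)) - 1/5 = (2637096 + 6328260) - 1/5 = 8965356 - 1/5 = 44826779/5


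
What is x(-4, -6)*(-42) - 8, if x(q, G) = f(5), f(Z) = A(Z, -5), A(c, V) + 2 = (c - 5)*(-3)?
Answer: 76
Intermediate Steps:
A(c, V) = 13 - 3*c (A(c, V) = -2 + (c - 5)*(-3) = -2 + (-5 + c)*(-3) = -2 + (15 - 3*c) = 13 - 3*c)
f(Z) = 13 - 3*Z
x(q, G) = -2 (x(q, G) = 13 - 3*5 = 13 - 15 = -2)
x(-4, -6)*(-42) - 8 = -2*(-42) - 8 = 84 - 8 = 76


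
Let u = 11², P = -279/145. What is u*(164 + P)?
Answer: 2843621/145 ≈ 19611.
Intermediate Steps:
P = -279/145 (P = -279*1/145 = -279/145 ≈ -1.9241)
u = 121
u*(164 + P) = 121*(164 - 279/145) = 121*(23501/145) = 2843621/145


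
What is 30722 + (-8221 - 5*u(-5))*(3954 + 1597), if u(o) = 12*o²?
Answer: -53930549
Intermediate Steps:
30722 + (-8221 - 5*u(-5))*(3954 + 1597) = 30722 + (-8221 - 60*(-5)²)*(3954 + 1597) = 30722 + (-8221 - 60*25)*5551 = 30722 + (-8221 - 5*300)*5551 = 30722 + (-8221 - 1500)*5551 = 30722 - 9721*5551 = 30722 - 53961271 = -53930549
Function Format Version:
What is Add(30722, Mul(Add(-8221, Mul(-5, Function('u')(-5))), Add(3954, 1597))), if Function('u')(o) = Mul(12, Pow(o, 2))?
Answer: -53930549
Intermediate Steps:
Add(30722, Mul(Add(-8221, Mul(-5, Function('u')(-5))), Add(3954, 1597))) = Add(30722, Mul(Add(-8221, Mul(-5, Mul(12, Pow(-5, 2)))), Add(3954, 1597))) = Add(30722, Mul(Add(-8221, Mul(-5, Mul(12, 25))), 5551)) = Add(30722, Mul(Add(-8221, Mul(-5, 300)), 5551)) = Add(30722, Mul(Add(-8221, -1500), 5551)) = Add(30722, Mul(-9721, 5551)) = Add(30722, -53961271) = -53930549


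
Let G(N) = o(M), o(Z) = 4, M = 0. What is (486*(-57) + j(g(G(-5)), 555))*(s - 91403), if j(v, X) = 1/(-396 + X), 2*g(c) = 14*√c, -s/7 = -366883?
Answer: -10909258484026/159 ≈ -6.8612e+10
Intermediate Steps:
G(N) = 4
s = 2568181 (s = -7*(-366883) = 2568181)
g(c) = 7*√c (g(c) = (14*√c)/2 = 7*√c)
(486*(-57) + j(g(G(-5)), 555))*(s - 91403) = (486*(-57) + 1/(-396 + 555))*(2568181 - 91403) = (-27702 + 1/159)*2476778 = -4404617/159*2476778 = -10909258484026/159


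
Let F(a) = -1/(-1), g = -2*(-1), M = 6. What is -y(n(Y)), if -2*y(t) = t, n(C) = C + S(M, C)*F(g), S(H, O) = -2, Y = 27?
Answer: 25/2 ≈ 12.500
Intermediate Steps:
g = 2
F(a) = 1 (F(a) = -1*(-1) = 1)
n(C) = -2 + C (n(C) = C - 2*1 = C - 2 = -2 + C)
y(t) = -t/2
-y(n(Y)) = -(-1)*(-2 + 27)/2 = -(-1)*25/2 = -1*(-25/2) = 25/2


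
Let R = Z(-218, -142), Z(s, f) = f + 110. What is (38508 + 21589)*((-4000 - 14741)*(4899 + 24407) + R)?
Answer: -33006701386466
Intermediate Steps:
Z(s, f) = 110 + f
R = -32 (R = 110 - 142 = -32)
(38508 + 21589)*((-4000 - 14741)*(4899 + 24407) + R) = (38508 + 21589)*((-4000 - 14741)*(4899 + 24407) - 32) = 60097*(-18741*29306 - 32) = 60097*(-549223746 - 32) = 60097*(-549223778) = -33006701386466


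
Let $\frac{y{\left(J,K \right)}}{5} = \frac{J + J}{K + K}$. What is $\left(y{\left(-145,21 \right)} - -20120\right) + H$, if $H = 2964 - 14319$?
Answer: $\frac{183340}{21} \approx 8730.5$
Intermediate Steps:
$y{\left(J,K \right)} = \frac{5 J}{K}$ ($y{\left(J,K \right)} = 5 \frac{J + J}{K + K} = 5 \frac{2 J}{2 K} = 5 \cdot 2 J \frac{1}{2 K} = 5 \frac{J}{K} = \frac{5 J}{K}$)
$H = -11355$
$\left(y{\left(-145,21 \right)} - -20120\right) + H = \left(5 \left(-145\right) \frac{1}{21} - -20120\right) - 11355 = \left(5 \left(-145\right) \frac{1}{21} + 20120\right) - 11355 = \left(- \frac{725}{21} + 20120\right) - 11355 = \frac{421795}{21} - 11355 = \frac{183340}{21}$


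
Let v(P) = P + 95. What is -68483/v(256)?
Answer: -68483/351 ≈ -195.11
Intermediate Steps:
v(P) = 95 + P
-68483/v(256) = -68483/(95 + 256) = -68483/351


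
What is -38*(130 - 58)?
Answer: -2736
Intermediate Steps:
-38*(130 - 58) = -38*72 = -2736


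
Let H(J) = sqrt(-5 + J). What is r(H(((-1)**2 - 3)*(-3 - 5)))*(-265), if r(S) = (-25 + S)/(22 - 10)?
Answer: 6625/12 - 265*sqrt(11)/12 ≈ 478.84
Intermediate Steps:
r(S) = -25/12 + S/12 (r(S) = (-25 + S)/12 = (-25 + S)*(1/12) = -25/12 + S/12)
r(H(((-1)**2 - 3)*(-3 - 5)))*(-265) = (-25/12 + sqrt(-5 + ((-1)**2 - 3)*(-3 - 5))/12)*(-265) = (-25/12 + sqrt(-5 + (1 - 3)*(-8))/12)*(-265) = (-25/12 + sqrt(-5 - 2*(-8))/12)*(-265) = (-25/12 + sqrt(-5 + 16)/12)*(-265) = (-25/12 + sqrt(11)/12)*(-265) = 6625/12 - 265*sqrt(11)/12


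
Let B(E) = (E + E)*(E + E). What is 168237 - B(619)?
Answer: -1364407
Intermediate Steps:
B(E) = 4*E² (B(E) = (2*E)*(2*E) = 4*E²)
168237 - B(619) = 168237 - 4*619² = 168237 - 4*383161 = 168237 - 1*1532644 = 168237 - 1532644 = -1364407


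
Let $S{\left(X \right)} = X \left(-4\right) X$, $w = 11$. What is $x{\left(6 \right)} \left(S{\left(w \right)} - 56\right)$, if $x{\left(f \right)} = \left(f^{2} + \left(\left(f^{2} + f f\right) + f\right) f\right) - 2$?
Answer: $-271080$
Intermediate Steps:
$S{\left(X \right)} = - 4 X^{2}$ ($S{\left(X \right)} = - 4 X X = - 4 X^{2}$)
$x{\left(f \right)} = -2 + f^{2} + f \left(f + 2 f^{2}\right)$ ($x{\left(f \right)} = \left(f^{2} + \left(\left(f^{2} + f^{2}\right) + f\right) f\right) - 2 = \left(f^{2} + \left(2 f^{2} + f\right) f\right) - 2 = \left(f^{2} + \left(f + 2 f^{2}\right) f\right) - 2 = \left(f^{2} + f \left(f + 2 f^{2}\right)\right) - 2 = -2 + f^{2} + f \left(f + 2 f^{2}\right)$)
$x{\left(6 \right)} \left(S{\left(w \right)} - 56\right) = \left(-2 + 2 \cdot 6^{2} + 2 \cdot 6^{3}\right) \left(- 4 \cdot 11^{2} - 56\right) = \left(-2 + 2 \cdot 36 + 2 \cdot 216\right) \left(\left(-4\right) 121 - 56\right) = \left(-2 + 72 + 432\right) \left(-484 - 56\right) = 502 \left(-540\right) = -271080$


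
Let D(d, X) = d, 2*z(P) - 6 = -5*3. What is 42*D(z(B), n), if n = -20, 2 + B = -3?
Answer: -189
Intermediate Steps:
B = -5 (B = -2 - 3 = -5)
z(P) = -9/2 (z(P) = 3 + (-5*3)/2 = 3 + (½)*(-15) = 3 - 15/2 = -9/2)
42*D(z(B), n) = 42*(-9/2) = -189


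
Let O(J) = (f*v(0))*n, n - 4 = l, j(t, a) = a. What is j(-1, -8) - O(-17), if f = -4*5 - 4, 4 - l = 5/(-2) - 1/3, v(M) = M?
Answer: -8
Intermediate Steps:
l = 41/6 (l = 4 - (5/(-2) - 1/3) = 4 - (5*(-½) - 1*⅓) = 4 - (-5/2 - ⅓) = 4 - 1*(-17/6) = 4 + 17/6 = 41/6 ≈ 6.8333)
n = 65/6 (n = 4 + 41/6 = 65/6 ≈ 10.833)
f = -24 (f = -20 - 4 = -24)
O(J) = 0 (O(J) = -24*0*(65/6) = 0*(65/6) = 0)
j(-1, -8) - O(-17) = -8 - 1*0 = -8 + 0 = -8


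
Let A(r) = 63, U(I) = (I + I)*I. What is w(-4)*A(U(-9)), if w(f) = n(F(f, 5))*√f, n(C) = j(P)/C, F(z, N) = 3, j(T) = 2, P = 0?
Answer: 84*I ≈ 84.0*I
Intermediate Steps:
n(C) = 2/C
w(f) = 2*√f/3 (w(f) = (2/3)*√f = (2*(⅓))*√f = 2*√f/3)
U(I) = 2*I² (U(I) = (2*I)*I = 2*I²)
w(-4)*A(U(-9)) = (2*√(-4)/3)*63 = (2*(2*I)/3)*63 = (4*I/3)*63 = 84*I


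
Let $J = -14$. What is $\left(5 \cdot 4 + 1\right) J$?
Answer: $-294$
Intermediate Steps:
$\left(5 \cdot 4 + 1\right) J = \left(5 \cdot 4 + 1\right) \left(-14\right) = \left(20 + 1\right) \left(-14\right) = 21 \left(-14\right) = -294$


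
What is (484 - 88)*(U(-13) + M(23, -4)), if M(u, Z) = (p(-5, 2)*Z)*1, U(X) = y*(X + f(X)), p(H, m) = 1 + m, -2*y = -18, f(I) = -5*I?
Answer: 180576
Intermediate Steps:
y = 9 (y = -½*(-18) = 9)
U(X) = -36*X (U(X) = 9*(X - 5*X) = 9*(-4*X) = -36*X)
M(u, Z) = 3*Z (M(u, Z) = ((1 + 2)*Z)*1 = (3*Z)*1 = 3*Z)
(484 - 88)*(U(-13) + M(23, -4)) = (484 - 88)*(-36*(-13) + 3*(-4)) = 396*(468 - 12) = 396*456 = 180576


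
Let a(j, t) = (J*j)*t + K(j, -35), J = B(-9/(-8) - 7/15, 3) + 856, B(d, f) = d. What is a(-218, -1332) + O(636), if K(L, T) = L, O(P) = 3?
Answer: 1243764026/5 ≈ 2.4875e+8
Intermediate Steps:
J = 102799/120 (J = (-9/(-8) - 7/15) + 856 = (-9*(-⅛) - 7*1/15) + 856 = (9/8 - 7/15) + 856 = 79/120 + 856 = 102799/120 ≈ 856.66)
a(j, t) = j + 102799*j*t/120 (a(j, t) = (102799*j/120)*t + j = 102799*j*t/120 + j = j + 102799*j*t/120)
a(-218, -1332) + O(636) = (1/120)*(-218)*(120 + 102799*(-1332)) + 3 = (1/120)*(-218)*(120 - 136928268) + 3 = (1/120)*(-218)*(-136928148) + 3 = 1243764011/5 + 3 = 1243764026/5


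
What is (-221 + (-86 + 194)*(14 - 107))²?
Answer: 105370225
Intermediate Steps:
(-221 + (-86 + 194)*(14 - 107))² = (-221 + 108*(-93))² = (-221 - 10044)² = (-10265)² = 105370225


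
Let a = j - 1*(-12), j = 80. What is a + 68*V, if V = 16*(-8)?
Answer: -8612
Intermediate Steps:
a = 92 (a = 80 - 1*(-12) = 80 + 12 = 92)
V = -128
a + 68*V = 92 + 68*(-128) = 92 - 8704 = -8612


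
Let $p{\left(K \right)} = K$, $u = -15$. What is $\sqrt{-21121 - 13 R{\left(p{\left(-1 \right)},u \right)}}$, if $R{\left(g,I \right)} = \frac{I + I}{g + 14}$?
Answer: $i \sqrt{21091} \approx 145.23 i$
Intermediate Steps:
$R{\left(g,I \right)} = \frac{2 I}{14 + g}$
$\sqrt{-21121 - 13 R{\left(p{\left(-1 \right)},u \right)}} = \sqrt{-21121 - 13 \cdot 2 \left(-15\right) \frac{1}{14 - 1}} = \sqrt{-21121 - 13 \cdot 2 \left(-15\right) \frac{1}{13}} = \sqrt{-21121 - -30} = \sqrt{-21121 + 30} = \sqrt{-21091} = i \sqrt{21091}$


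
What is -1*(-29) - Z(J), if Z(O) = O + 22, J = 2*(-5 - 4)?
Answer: 25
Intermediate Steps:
J = -18 (J = 2*(-9) = -18)
Z(O) = 22 + O
-1*(-29) - Z(J) = -1*(-29) - (22 - 18) = 29 - 1*4 = 29 - 4 = 25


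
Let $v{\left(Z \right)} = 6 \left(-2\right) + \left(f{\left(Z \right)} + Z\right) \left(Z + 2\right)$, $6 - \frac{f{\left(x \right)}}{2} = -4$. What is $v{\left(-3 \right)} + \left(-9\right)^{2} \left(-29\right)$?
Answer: $-2378$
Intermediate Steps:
$f{\left(x \right)} = 20$ ($f{\left(x \right)} = 12 - -8 = 12 + 8 = 20$)
$v{\left(Z \right)} = -12 + \left(2 + Z\right) \left(20 + Z\right)$ ($v{\left(Z \right)} = 6 \left(-2\right) + \left(20 + Z\right) \left(Z + 2\right) = -12 + \left(20 + Z\right) \left(2 + Z\right) = -12 + \left(2 + Z\right) \left(20 + Z\right)$)
$v{\left(-3 \right)} + \left(-9\right)^{2} \left(-29\right) = \left(28 + \left(-3\right)^{2} + 22 \left(-3\right)\right) + \left(-9\right)^{2} \left(-29\right) = \left(28 + 9 - 66\right) + 81 \left(-29\right) = -29 - 2349 = -2378$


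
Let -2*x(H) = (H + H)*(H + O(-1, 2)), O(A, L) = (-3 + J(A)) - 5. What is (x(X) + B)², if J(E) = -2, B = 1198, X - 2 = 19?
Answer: 935089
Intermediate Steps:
X = 21 (X = 2 + 19 = 21)
O(A, L) = -10 (O(A, L) = (-3 - 2) - 5 = -5 - 5 = -10)
x(H) = -H*(-10 + H) (x(H) = -(H + H)*(H - 10)/2 = -2*H*(-10 + H)/2 = -H*(-10 + H))
(x(X) + B)² = (21*(10 - 1*21) + 1198)² = (21*(10 - 21) + 1198)² = (21*(-11) + 1198)² = (-231 + 1198)² = 967² = 935089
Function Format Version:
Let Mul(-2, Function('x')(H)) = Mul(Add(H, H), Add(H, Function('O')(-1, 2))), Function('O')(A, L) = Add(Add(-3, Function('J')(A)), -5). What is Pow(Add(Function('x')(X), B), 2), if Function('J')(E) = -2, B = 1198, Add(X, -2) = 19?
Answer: 935089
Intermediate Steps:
X = 21 (X = Add(2, 19) = 21)
Function('O')(A, L) = -10 (Function('O')(A, L) = Add(Add(-3, -2), -5) = Add(-5, -5) = -10)
Function('x')(H) = Mul(-1, H, Add(-10, H)) (Function('x')(H) = Mul(Rational(-1, 2), Mul(Add(H, H), Add(H, -10))) = Mul(Rational(-1, 2), Mul(Mul(2, H), Add(-10, H))) = Mul(Rational(-1, 2), Mul(2, H, Add(-10, H))) = Mul(-1, H, Add(-10, H)))
Pow(Add(Function('x')(X), B), 2) = Pow(Add(Mul(21, Add(10, Mul(-1, 21))), 1198), 2) = Pow(Add(Mul(21, Add(10, -21)), 1198), 2) = Pow(Add(Mul(21, -11), 1198), 2) = Pow(Add(-231, 1198), 2) = Pow(967, 2) = 935089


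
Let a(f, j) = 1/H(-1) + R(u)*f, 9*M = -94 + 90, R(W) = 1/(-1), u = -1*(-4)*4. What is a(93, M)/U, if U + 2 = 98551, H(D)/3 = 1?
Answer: -278/295647 ≈ -0.00094031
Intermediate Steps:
H(D) = 3 (H(D) = 3*1 = 3)
u = 16 (u = 4*4 = 16)
R(W) = -1 (R(W) = 1*(-1) = -1)
U = 98549 (U = -2 + 98551 = 98549)
M = -4/9 (M = (-94 + 90)/9 = (1/9)*(-4) = -4/9 ≈ -0.44444)
a(f, j) = 1/3 - f
a(93, M)/U = (1/3 - 1*93)/98549 = (1/3 - 93)*(1/98549) = -278/3*1/98549 = -278/295647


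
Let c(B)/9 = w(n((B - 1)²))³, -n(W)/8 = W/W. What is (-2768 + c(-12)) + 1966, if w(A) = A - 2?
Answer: -9802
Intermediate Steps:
n(W) = -8 (n(W) = -8*W/W = -8*1 = -8)
w(A) = -2 + A
c(B) = -9000 (c(B) = 9*(-2 - 8)³ = 9*(-10)³ = 9*(-1000) = -9000)
(-2768 + c(-12)) + 1966 = (-2768 - 9000) + 1966 = -11768 + 1966 = -9802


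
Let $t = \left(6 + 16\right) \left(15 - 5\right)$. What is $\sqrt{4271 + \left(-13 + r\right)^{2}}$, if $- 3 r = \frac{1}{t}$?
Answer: $\frac{67 \sqrt{430849}}{660} \approx 66.634$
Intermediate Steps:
$t = 220$ ($t = 22 \cdot 10 = 220$)
$r = - \frac{1}{660}$ ($r = - \frac{1}{3 \cdot 220} = \left(- \frac{1}{3}\right) \frac{1}{220} = - \frac{1}{660} \approx -0.0015152$)
$\sqrt{4271 + \left(-13 + r\right)^{2}} = \sqrt{4271 + \left(-13 - \frac{1}{660}\right)^{2}} = \sqrt{4271 + \left(- \frac{8581}{660}\right)^{2}} = \sqrt{4271 + \frac{73633561}{435600}} = \sqrt{\frac{1934081161}{435600}} = \frac{67 \sqrt{430849}}{660}$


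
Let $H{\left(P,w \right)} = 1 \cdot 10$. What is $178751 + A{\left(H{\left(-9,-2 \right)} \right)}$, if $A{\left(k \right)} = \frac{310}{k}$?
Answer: $178782$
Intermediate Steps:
$H{\left(P,w \right)} = 10$
$178751 + A{\left(H{\left(-9,-2 \right)} \right)} = 178751 + \frac{310}{10} = 178751 + 310 \cdot \frac{1}{10} = 178751 + 31 = 178782$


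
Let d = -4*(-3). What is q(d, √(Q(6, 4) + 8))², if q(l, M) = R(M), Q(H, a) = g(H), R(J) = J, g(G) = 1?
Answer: 9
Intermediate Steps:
Q(H, a) = 1
d = 12
q(l, M) = M
q(d, √(Q(6, 4) + 8))² = (√(1 + 8))² = (√9)² = 3² = 9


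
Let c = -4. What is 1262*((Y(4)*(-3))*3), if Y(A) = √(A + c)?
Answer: 0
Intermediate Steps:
Y(A) = √(-4 + A) (Y(A) = √(A - 4) = √(-4 + A))
1262*((Y(4)*(-3))*3) = 1262*((√(-4 + 4)*(-3))*3) = 1262*((√0*(-3))*3) = 1262*((0*(-3))*3) = 1262*(0*3) = 1262*0 = 0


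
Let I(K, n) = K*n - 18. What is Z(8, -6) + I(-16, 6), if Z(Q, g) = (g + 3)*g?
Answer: -96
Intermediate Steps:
Z(Q, g) = g*(3 + g) (Z(Q, g) = (3 + g)*g = g*(3 + g))
I(K, n) = -18 + K*n
Z(8, -6) + I(-16, 6) = -6*(3 - 6) + (-18 - 16*6) = -6*(-3) + (-18 - 96) = 18 - 114 = -96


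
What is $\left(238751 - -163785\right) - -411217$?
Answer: $813753$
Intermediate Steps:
$\left(238751 - -163785\right) - -411217 = \left(238751 + 163785\right) + 411217 = 402536 + 411217 = 813753$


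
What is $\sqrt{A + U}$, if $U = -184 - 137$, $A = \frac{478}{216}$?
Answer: $\frac{i \sqrt{103287}}{18} \approx 17.855 i$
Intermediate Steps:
$A = \frac{239}{108}$ ($A = 478 \cdot \frac{1}{216} = \frac{239}{108} \approx 2.213$)
$U = -321$ ($U = -184 - 137 = -321$)
$\sqrt{A + U} = \sqrt{\frac{239}{108} - 321} = \sqrt{- \frac{34429}{108}} = \frac{i \sqrt{103287}}{18}$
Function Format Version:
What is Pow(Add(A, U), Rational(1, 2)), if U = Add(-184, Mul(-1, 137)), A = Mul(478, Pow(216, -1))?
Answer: Mul(Rational(1, 18), I, Pow(103287, Rational(1, 2))) ≈ Mul(17.855, I)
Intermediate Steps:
A = Rational(239, 108) (A = Mul(478, Rational(1, 216)) = Rational(239, 108) ≈ 2.2130)
U = -321 (U = Add(-184, -137) = -321)
Pow(Add(A, U), Rational(1, 2)) = Pow(Add(Rational(239, 108), -321), Rational(1, 2)) = Pow(Rational(-34429, 108), Rational(1, 2)) = Mul(Rational(1, 18), I, Pow(103287, Rational(1, 2)))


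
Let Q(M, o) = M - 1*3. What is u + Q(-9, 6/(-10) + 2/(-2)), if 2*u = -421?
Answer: -445/2 ≈ -222.50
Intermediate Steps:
u = -421/2 (u = (½)*(-421) = -421/2 ≈ -210.50)
Q(M, o) = -3 + M (Q(M, o) = M - 3 = -3 + M)
u + Q(-9, 6/(-10) + 2/(-2)) = -421/2 + (-3 - 9) = -421/2 - 12 = -445/2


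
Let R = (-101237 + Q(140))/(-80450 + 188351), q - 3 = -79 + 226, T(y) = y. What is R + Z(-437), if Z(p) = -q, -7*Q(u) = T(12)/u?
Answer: -3990164818/26435745 ≈ -150.94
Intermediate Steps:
q = 150 (q = 3 + (-79 + 226) = 3 + 147 = 150)
Q(u) = -12/(7*u)
Z(p) = -150 (Z(p) = -1*150 = -150)
R = -24803068/26435745 (R = (-101237 - 12/7/140)/(-80450 + 188351) = (-101237 - 12/7*1/140)/107901 = (-101237 - 3/245)*(1/107901) = -24803068/245*1/107901 = -24803068/26435745 ≈ -0.93824)
R + Z(-437) = -24803068/26435745 - 150 = -3990164818/26435745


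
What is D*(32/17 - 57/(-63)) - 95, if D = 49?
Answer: 2120/51 ≈ 41.569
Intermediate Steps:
D*(32/17 - 57/(-63)) - 95 = 49*(32/17 - 57/(-63)) - 95 = 49*(32*(1/17) - 57*(-1/63)) - 95 = 49*(32/17 + 19/21) - 95 = 49*(995/357) - 95 = 6965/51 - 95 = 2120/51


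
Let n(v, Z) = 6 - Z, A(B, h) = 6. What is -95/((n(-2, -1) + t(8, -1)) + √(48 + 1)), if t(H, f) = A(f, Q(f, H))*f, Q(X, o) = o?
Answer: -95/8 ≈ -11.875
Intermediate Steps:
t(H, f) = 6*f
-95/((n(-2, -1) + t(8, -1)) + √(48 + 1)) = -95/(((6 - 1*(-1)) + 6*(-1)) + √(48 + 1)) = -95/(((6 + 1) - 6) + √49) = -95/((7 - 6) + 7) = -95/(1 + 7) = -95/8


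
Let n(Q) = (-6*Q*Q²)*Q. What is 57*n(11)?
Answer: -5007222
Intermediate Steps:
n(Q) = -6*Q⁴ (n(Q) = (-6*Q³)*Q = -6*Q⁴)
57*n(11) = 57*(-6*11⁴) = 57*(-6*14641) = 57*(-87846) = -5007222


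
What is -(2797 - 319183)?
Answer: 316386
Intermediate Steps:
-(2797 - 319183) = -1*(-316386) = 316386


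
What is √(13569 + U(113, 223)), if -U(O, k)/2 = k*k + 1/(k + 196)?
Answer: I*√15078759567/419 ≈ 293.07*I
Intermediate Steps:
U(O, k) = -2*k² - 2/(196 + k) (U(O, k) = -2*(k*k + 1/(k + 196)) = -2*(k² + 1/(196 + k)) = -2*k² - 2/(196 + k))
√(13569 + U(113, 223)) = √(13569 + 2*(-1 - 1*223³ - 196*223²)/(196 + 223)) = √(13569 + 2*(-1 - 1*11089567 - 196*49729)/419) = √(13569 + 2*(1/419)*(-1 - 11089567 - 9746884)) = √(13569 + 2*(1/419)*(-20836452)) = √(13569 - 41672904/419) = √(-35987493/419) = I*√15078759567/419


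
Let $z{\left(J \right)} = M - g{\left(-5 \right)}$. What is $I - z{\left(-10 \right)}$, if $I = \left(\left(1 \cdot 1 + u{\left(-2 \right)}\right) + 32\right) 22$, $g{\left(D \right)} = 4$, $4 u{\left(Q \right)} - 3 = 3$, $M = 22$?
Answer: $741$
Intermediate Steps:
$u{\left(Q \right)} = \frac{3}{2}$ ($u{\left(Q \right)} = \frac{3}{4} + \frac{1}{4} \cdot 3 = \frac{3}{4} + \frac{3}{4} = \frac{3}{2}$)
$I = 759$ ($I = \left(\left(1 \cdot 1 + \frac{3}{2}\right) + 32\right) 22 = \left(\left(1 + \frac{3}{2}\right) + 32\right) 22 = \left(\frac{5}{2} + 32\right) 22 = \frac{69}{2} \cdot 22 = 759$)
$z{\left(J \right)} = 18$ ($z{\left(J \right)} = 22 - 4 = 18$)
$I - z{\left(-10 \right)} = 759 - 18 = 741$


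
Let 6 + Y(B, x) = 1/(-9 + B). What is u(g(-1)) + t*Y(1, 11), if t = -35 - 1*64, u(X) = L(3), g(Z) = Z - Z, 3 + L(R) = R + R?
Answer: 4875/8 ≈ 609.38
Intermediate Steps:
L(R) = -3 + 2*R (L(R) = -3 + (R + R) = -3 + 2*R)
Y(B, x) = -6 + 1/(-9 + B)
g(Z) = 0
u(X) = 3 (u(X) = -3 + 2*3 = -3 + 6 = 3)
t = -99 (t = -35 - 64 = -99)
u(g(-1)) + t*Y(1, 11) = 3 - 99*(55 - 6*1)/(-9 + 1) = 3 - 99*(55 - 6)/(-8) = 3 - (-99)*49/8 = 3 - 99*(-49/8) = 3 + 4851/8 = 4875/8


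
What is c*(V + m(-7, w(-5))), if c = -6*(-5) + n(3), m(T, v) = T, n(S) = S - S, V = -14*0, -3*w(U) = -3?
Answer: -210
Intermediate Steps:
w(U) = 1 (w(U) = -1/3*(-3) = 1)
V = 0
n(S) = 0
c = 30 (c = -6*(-5) + 0 = 30 + 0 = 30)
c*(V + m(-7, w(-5))) = 30*(0 - 7) = 30*(-7) = -210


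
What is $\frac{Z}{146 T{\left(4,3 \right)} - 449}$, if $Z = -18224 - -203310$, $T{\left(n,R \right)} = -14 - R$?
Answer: $- \frac{185086}{2931} \approx -63.148$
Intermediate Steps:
$Z = 185086$ ($Z = -18224 + 203310 = 185086$)
$\frac{Z}{146 T{\left(4,3 \right)} - 449} = \frac{185086}{146 \left(-14 - 3\right) - 449} = \frac{185086}{146 \left(-17\right) - 449} = \frac{185086}{-2482 - 449} = \frac{185086}{-2931} = 185086 \left(- \frac{1}{2931}\right) = - \frac{185086}{2931}$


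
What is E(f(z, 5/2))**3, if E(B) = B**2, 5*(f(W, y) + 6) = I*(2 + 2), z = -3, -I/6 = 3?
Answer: 1126162419264/15625 ≈ 7.2074e+7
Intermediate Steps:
I = -18 (I = -6*3 = -18)
f(W, y) = -102/5 (f(W, y) = -6 + (-18*(2 + 2))/5 = -6 + (-18*4)/5 = -6 + (1/5)*(-72) = -6 - 72/5 = -102/5)
E(f(z, 5/2))**3 = ((-102/5)**2)**3 = (10404/25)**3 = 1126162419264/15625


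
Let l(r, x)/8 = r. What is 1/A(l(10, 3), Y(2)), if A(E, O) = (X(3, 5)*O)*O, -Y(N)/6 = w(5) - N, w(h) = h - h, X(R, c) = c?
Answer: 1/720 ≈ 0.0013889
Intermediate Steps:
l(r, x) = 8*r
w(h) = 0
Y(N) = 6*N (Y(N) = -6*(0 - N) = -(-6)*N = 6*N)
A(E, O) = 5*O² (A(E, O) = (5*O)*O = 5*O²)
1/A(l(10, 3), Y(2)) = 1/(5*(6*2)²) = 1/(5*12²) = 1/(5*144) = 1/720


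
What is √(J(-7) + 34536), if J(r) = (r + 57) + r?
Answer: √34579 ≈ 185.95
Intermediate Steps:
J(r) = 57 + 2*r (J(r) = (57 + r) + r = 57 + 2*r)
√(J(-7) + 34536) = √((57 + 2*(-7)) + 34536) = √((57 - 14) + 34536) = √(43 + 34536) = √34579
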